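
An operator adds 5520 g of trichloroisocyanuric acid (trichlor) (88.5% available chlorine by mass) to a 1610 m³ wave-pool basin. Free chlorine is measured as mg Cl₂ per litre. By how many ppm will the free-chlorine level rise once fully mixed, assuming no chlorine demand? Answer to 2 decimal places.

Volume: 1610 m³ = 1,610,000 L.
Available chlorine delivered: 5520 g × 0.885 = 4885 g as Cl₂.
Concentration rise: 4885 g / 1,610,000 L = 3.034 mg/L = 3.03 ppm.

3.03 ppm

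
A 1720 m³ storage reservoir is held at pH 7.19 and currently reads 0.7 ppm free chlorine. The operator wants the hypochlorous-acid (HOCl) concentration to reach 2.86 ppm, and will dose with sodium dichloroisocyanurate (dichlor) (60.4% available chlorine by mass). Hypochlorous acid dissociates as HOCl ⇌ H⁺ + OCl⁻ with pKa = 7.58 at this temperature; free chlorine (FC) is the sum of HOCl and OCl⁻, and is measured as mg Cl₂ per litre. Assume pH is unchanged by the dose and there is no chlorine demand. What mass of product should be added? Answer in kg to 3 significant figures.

9.47 kg

Volume: 1720 m³ = 1,720,000 L.
[OCl⁻]/[HOCl] = 10^(pH − pKa) = 10^(7.19 − 7.58) = 0.4074; fraction as HOCl = 1/(1 + 0.4074) = 0.7105.
Free chlorine required for 2.86 ppm HOCl: 2.86 / 0.7105 = 4.025 ppm.
FC to add: 4.025 − 0.7 = 3.325 mg/L as Cl₂.
Cl₂ equivalent: 3.325 mg/L × 1,720,000 L = 5719 g.
Product at 60.4% available Cl: 5719 / 0.604 = 9469 g.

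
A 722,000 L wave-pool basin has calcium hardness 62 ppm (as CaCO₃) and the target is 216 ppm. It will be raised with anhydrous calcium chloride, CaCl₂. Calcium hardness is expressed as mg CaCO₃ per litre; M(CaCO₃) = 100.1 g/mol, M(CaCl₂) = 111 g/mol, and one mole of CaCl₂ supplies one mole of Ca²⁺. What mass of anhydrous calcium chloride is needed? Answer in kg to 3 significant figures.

123 kg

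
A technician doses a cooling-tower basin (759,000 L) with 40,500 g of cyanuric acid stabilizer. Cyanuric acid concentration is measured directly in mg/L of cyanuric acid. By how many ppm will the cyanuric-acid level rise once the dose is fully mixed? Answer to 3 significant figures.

Rise: 40,500 g / 759,000 L × 1000 = 53.36 mg/L.

53.4 ppm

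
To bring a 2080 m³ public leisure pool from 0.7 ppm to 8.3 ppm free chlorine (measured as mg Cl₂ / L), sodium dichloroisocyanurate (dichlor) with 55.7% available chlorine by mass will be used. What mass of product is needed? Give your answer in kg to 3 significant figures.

Volume: 2080 m³ = 2,080,000 L.
Chlorine deficit: 8.3 − 0.7 = 7.6 ppm = 7.6 mg/L as Cl₂.
Cl₂ equivalent needed: 7.6 mg/L × 2,080,000 L = 15,810,000 mg = 15,810 g.
Product at 55.7% available chlorine: 15,810 / 0.557 = 28,380 g.

28.4 kg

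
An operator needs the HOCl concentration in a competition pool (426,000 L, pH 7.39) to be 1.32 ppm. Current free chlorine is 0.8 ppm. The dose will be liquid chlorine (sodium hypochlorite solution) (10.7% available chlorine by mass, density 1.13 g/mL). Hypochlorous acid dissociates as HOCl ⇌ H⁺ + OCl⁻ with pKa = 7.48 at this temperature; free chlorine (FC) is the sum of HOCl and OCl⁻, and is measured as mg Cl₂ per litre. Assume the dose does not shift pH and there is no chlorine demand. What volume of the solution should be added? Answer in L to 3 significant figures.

[OCl⁻]/[HOCl] = 10^(pH − pKa) = 10^(7.39 − 7.48) = 0.8128; fraction as HOCl = 1/(1 + 0.8128) = 0.5516.
Free chlorine required for 1.32 ppm HOCl: 1.32 / 0.5516 = 2.393 ppm.
FC to add: 2.393 − 0.8 = 1.593 mg/L as Cl₂.
Cl₂ equivalent: 1.593 mg/L × 426,000 L = 678.6 g.
Product at 10.7% available Cl: 678.6 / 0.107 = 6342 g.
Volume: 6342 g ÷ 1.13 g/mL = 5612 mL.

5.61 L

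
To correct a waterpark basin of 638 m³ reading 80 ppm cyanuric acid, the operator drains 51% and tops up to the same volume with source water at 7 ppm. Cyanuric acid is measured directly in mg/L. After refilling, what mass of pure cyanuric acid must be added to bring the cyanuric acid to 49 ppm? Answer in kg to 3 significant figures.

3.97 kg

Volume: 638 m³ = 638,000 L.
After draining 51% and refilling: 80 × 0.49 + 7 × 0.51 = 42.77 ppm.
Deficit to target: 49 − 42.77 = 6.23 mg/L.
Mass: 6.23 mg/L × 638,000 L = 3975 g cyanuric acid.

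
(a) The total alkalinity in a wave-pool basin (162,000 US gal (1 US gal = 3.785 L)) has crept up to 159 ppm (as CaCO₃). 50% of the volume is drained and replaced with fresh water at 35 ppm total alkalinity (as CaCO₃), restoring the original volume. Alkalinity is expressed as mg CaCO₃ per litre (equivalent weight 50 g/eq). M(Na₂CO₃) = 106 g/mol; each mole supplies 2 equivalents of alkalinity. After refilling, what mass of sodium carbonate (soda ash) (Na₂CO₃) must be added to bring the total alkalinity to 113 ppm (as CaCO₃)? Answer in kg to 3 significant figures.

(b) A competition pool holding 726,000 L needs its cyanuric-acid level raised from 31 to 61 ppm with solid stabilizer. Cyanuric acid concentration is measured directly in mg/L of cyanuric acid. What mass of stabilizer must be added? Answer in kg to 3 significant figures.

(a) 10.4 kg; (b) 21.8 kg

(a) Volume: 162,000 US gal × 3.785 L/gal = 613,170 L.
(a) After draining 50% and refilling: 159 × 0.50 + 35 × 0.50 = 97 ppm.
(a) Deficit to target: 113 − 97 = 16 mg/L.
(a) As CaCO₃: 16 mg/L × 613,170 L = 9811 g; ÷ 50 g/eq ÷ 2 = 98.11 mol Na₂CO₃.
(a) Mass: 98.11 × 106 = 10,400 g.

(b) CYA to add: (61 − 31) = 30 mg/L × 726,000 L = 21,780 g cyanuric acid.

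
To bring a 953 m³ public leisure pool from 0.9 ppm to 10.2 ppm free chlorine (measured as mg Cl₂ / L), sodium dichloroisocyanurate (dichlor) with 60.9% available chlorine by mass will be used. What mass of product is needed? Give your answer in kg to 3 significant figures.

14.6 kg

Volume: 953 m³ = 953,000 L.
Chlorine deficit: 10.2 − 0.9 = 9.3 ppm = 9.3 mg/L as Cl₂.
Cl₂ equivalent needed: 9.3 mg/L × 953,000 L = 8,863,000 mg = 8863 g.
Product at 60.9% available chlorine: 8863 / 0.609 = 14,550 g.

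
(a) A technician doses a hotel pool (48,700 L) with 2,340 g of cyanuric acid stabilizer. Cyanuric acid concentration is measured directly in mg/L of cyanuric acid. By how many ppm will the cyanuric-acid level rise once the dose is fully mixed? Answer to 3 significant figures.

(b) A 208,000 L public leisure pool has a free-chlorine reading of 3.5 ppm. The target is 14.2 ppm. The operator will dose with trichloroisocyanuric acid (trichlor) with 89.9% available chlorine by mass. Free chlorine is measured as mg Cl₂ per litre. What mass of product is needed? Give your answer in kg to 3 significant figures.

(a) 48.0 ppm; (b) 2.48 kg

(a) Rise: 2,340 g / 48,700 L × 1000 = 48.05 mg/L.

(b) Chlorine deficit: 14.2 − 3.5 = 10.7 ppm = 10.7 mg/L as Cl₂.
(b) Cl₂ equivalent needed: 10.7 mg/L × 208,000 L = 2,226,000 mg = 2226 g.
(b) Product at 89.9% available chlorine: 2226 / 0.899 = 2476 g.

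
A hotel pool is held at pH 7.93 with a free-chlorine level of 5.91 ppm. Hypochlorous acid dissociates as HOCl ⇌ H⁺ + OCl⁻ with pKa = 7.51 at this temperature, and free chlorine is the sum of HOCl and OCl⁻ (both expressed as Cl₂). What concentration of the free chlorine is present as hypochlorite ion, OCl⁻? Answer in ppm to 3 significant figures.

4.28 ppm

[OCl⁻]/[HOCl] = 10^(pH − pKa) = 10^(7.93 − 7.51) = 10^0.42 = 2.63.
Fraction as HOCl = 1 / (1 + 2.63) = 0.2755.
OCl⁻ = (1 − 0.2755) × 5.91 ppm = 4.282 ppm.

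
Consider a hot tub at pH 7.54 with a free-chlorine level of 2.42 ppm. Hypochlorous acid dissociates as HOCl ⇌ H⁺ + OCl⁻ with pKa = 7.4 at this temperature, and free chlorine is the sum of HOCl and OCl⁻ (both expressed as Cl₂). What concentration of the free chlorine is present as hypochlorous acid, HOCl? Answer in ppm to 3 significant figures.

1.02 ppm

[OCl⁻]/[HOCl] = 10^(pH − pKa) = 10^(7.54 − 7.4) = 10^0.14 = 1.38.
Fraction as HOCl = 1 / (1 + 1.38) = 0.4201.
HOCl = 0.4201 × 2.42 ppm = 1.017 ppm.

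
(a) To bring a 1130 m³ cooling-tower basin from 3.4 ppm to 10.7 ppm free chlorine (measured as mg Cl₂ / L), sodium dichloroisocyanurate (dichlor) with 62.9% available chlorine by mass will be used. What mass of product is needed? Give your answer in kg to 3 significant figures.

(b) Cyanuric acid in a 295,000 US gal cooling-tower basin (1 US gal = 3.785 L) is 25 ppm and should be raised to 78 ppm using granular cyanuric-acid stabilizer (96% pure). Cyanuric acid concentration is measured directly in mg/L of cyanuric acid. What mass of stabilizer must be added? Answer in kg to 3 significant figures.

(a) 13.1 kg; (b) 61.6 kg

(a) Volume: 1130 m³ = 1,130,000 L.
(a) Chlorine deficit: 10.7 − 3.4 = 7.3 ppm = 7.3 mg/L as Cl₂.
(a) Cl₂ equivalent needed: 7.3 mg/L × 1,130,000 L = 8,249,000 mg = 8249 g.
(a) Product at 62.9% available chlorine: 8249 / 0.629 = 13,110 g.

(b) Volume: 295,000 US gal × 3.785 L/gal = 1,116,575 L.
(b) CYA to add: (78 − 25) = 53 mg/L × 1,116,575 L = 59,180 g cyanuric acid.
(b) At 96% purity: 59,180 / 0.96 = 61,640 g product.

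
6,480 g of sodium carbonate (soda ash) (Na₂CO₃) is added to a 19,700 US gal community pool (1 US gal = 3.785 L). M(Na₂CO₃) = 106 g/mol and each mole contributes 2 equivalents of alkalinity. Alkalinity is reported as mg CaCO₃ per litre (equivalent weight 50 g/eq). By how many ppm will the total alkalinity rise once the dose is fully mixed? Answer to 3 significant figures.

82.0 ppm

Volume: 19,700 US gal × 3.785 L/gal = 74,564 L.
Moles of Na₂CO₃: 6,480 g ÷ 106 g/mol = 61.13 mol → 122.3 eq of alkalinity.
As CaCO₃: 122.3 eq × 50 g/eq = 6113 g.
Rise: 6113 g / 74,564 L × 1000 = 81.99 mg/L.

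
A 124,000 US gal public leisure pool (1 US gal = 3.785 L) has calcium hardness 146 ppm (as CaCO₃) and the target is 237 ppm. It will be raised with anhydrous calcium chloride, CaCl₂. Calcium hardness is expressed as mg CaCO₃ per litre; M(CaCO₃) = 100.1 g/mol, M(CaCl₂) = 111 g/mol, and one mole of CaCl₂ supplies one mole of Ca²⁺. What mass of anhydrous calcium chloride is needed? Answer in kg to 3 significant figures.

Volume: 124,000 US gal × 3.785 L/gal = 469,340 L.
Hardness to add: (237 − 146) = 91 mg/L as CaCO₃ × 469,340 L = 42,710 g as CaCO₃.
Moles of Ca²⁺ (1 mol Ca²⁺ ≡ 1 mol CaCO₃): 42,710 / 100.1 g/mol = 426.7 mol.
Mass of CaCl₂: 426.7 × 111 = 47,360 g.

47.4 kg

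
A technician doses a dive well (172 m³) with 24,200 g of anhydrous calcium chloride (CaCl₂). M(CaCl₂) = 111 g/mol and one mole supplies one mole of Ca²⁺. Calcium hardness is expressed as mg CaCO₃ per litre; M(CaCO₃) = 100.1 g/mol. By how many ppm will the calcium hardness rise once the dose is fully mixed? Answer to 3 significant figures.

Volume: 172 m³ = 172,000 L.
Moles of Ca²⁺: 24,200 g ÷ 111 g/mol = 218 mol.
As CaCO₃: 218 mol × 100.1 g/mol = 21,820 g.
Rise: 21,820 g / 172,000 L × 1000 = 126.9 mg/L.

127 ppm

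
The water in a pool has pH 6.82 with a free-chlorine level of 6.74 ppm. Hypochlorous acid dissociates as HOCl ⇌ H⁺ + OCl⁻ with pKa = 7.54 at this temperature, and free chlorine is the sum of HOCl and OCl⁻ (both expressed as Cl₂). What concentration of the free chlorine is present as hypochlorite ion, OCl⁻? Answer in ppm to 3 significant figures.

[OCl⁻]/[HOCl] = 10^(pH − pKa) = 10^(6.82 − 7.54) = 10^-0.72 = 0.1905.
Fraction as HOCl = 1 / (1 + 0.1905) = 0.84.
OCl⁻ = (1 − 0.84) × 6.74 ppm = 1.079 ppm.

1.08 ppm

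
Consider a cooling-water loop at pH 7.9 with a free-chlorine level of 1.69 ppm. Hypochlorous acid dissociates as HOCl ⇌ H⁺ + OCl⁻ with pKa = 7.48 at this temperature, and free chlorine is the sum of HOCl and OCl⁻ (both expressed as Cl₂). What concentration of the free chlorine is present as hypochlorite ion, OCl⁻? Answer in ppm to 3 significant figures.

1.22 ppm

[OCl⁻]/[HOCl] = 10^(pH − pKa) = 10^(7.9 − 7.48) = 10^0.42 = 2.63.
Fraction as HOCl = 1 / (1 + 2.63) = 0.2755.
OCl⁻ = (1 − 0.2755) × 1.69 ppm = 1.224 ppm.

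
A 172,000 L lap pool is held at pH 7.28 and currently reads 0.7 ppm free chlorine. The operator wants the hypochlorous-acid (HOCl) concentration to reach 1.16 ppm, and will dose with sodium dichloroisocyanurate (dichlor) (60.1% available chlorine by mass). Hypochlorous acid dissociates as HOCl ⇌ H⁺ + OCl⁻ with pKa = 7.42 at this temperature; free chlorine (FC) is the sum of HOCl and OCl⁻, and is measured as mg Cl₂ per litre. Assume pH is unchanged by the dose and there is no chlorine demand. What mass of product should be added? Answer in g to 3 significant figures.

372 g

[OCl⁻]/[HOCl] = 10^(pH − pKa) = 10^(7.28 − 7.42) = 0.7244; fraction as HOCl = 1/(1 + 0.7244) = 0.5799.
Free chlorine required for 1.16 ppm HOCl: 1.16 / 0.5799 = 2 ppm.
FC to add: 2 − 0.7 = 1.3 mg/L as Cl₂.
Cl₂ equivalent: 1.3 mg/L × 172,000 L = 223.7 g.
Product at 60.1% available Cl: 223.7 / 0.601 = 372.1 g.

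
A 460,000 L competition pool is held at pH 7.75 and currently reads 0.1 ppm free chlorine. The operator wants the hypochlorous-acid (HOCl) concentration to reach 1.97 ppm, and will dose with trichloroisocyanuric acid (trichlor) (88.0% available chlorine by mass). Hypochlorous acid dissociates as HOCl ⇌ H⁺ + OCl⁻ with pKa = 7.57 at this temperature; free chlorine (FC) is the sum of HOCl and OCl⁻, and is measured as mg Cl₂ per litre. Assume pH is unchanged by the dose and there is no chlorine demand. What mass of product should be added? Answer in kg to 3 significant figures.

2.54 kg

[OCl⁻]/[HOCl] = 10^(pH − pKa) = 10^(7.75 − 7.57) = 1.514; fraction as HOCl = 1/(1 + 1.514) = 0.3978.
Free chlorine required for 1.97 ppm HOCl: 1.97 / 0.3978 = 4.952 ppm.
FC to add: 4.952 − 0.1 = 4.852 mg/L as Cl₂.
Cl₂ equivalent: 4.852 mg/L × 460,000 L = 2232 g.
Product at 88.0% available Cl: 2232 / 0.88 = 2536 g.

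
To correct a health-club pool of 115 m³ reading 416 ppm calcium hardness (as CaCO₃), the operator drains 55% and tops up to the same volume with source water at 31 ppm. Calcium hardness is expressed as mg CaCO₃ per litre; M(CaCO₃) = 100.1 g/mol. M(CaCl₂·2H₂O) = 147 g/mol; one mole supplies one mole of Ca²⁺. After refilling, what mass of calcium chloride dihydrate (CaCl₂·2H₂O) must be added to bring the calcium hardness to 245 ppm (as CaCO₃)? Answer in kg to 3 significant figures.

Volume: 115 m³ = 115,000 L.
After draining 55% and refilling: 416 × 0.45 + 31 × 0.55 = 204.25 ppm.
Deficit to target: 245 − 204.25 = 40.75 mg/L.
As CaCO₃: 40.75 mg/L × 115,000 L = 4686 g; ÷ 100.1 = 46.82 mol Ca²⁺.
Mass: 46.82 × 147 = 6882 g.

6.88 kg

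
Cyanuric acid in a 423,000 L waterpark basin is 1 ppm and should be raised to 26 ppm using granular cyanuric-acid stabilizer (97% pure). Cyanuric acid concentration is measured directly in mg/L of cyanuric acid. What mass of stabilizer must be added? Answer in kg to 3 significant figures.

10.9 kg

CYA to add: (26 − 1) = 25 mg/L × 423,000 L = 10,580 g cyanuric acid.
At 97% purity: 10,580 / 0.97 = 10,900 g product.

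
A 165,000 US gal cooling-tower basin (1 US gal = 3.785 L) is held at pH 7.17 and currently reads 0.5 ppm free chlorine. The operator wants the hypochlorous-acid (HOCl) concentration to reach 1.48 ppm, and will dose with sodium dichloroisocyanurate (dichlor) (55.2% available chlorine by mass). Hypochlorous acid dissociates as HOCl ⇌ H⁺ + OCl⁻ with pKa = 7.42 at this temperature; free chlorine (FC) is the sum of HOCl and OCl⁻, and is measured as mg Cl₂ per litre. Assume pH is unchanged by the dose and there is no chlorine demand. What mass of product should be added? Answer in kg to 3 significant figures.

Volume: 165,000 US gal × 3.785 L/gal = 624,525 L.
[OCl⁻]/[HOCl] = 10^(pH − pKa) = 10^(7.17 − 7.42) = 0.5623; fraction as HOCl = 1/(1 + 0.5623) = 0.6401.
Free chlorine required for 1.48 ppm HOCl: 1.48 / 0.6401 = 2.312 ppm.
FC to add: 2.312 − 0.5 = 1.812 mg/L as Cl₂.
Cl₂ equivalent: 1.812 mg/L × 624,525 L = 1132 g.
Product at 55.2% available Cl: 1132 / 0.552 = 2050 g.

2.05 kg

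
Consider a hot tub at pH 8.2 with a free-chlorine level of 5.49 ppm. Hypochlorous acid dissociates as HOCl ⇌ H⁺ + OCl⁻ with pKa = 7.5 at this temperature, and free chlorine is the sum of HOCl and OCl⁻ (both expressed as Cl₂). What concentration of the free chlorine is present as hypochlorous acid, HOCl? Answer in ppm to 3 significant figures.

0.913 ppm

[OCl⁻]/[HOCl] = 10^(pH − pKa) = 10^(8.2 − 7.5) = 10^0.70 = 5.012.
Fraction as HOCl = 1 / (1 + 5.012) = 0.1663.
HOCl = 0.1663 × 5.49 ppm = 0.9132 ppm.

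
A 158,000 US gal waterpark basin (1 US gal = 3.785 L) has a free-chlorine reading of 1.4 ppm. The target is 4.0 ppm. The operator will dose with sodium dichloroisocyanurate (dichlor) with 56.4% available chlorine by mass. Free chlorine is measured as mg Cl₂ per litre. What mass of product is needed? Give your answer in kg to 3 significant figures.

2.76 kg

Volume: 158,000 US gal × 3.785 L/gal = 598,030 L.
Chlorine deficit: 4.0 − 1.4 = 2.6 ppm = 2.6 mg/L as Cl₂.
Cl₂ equivalent needed: 2.6 mg/L × 598,030 L = 1,555,000 mg = 1555 g.
Product at 56.4% available chlorine: 1555 / 0.564 = 2757 g.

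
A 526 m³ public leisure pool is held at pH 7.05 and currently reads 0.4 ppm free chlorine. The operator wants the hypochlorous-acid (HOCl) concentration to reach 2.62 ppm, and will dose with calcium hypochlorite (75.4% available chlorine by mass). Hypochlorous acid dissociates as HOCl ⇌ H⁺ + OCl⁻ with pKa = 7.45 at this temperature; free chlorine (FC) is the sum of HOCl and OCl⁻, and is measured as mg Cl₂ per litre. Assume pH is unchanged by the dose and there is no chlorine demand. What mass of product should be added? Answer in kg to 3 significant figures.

2.28 kg

Volume: 526 m³ = 526,000 L.
[OCl⁻]/[HOCl] = 10^(pH − pKa) = 10^(7.05 − 7.45) = 0.3981; fraction as HOCl = 1/(1 + 0.3981) = 0.7153.
Free chlorine required for 2.62 ppm HOCl: 2.62 / 0.7153 = 3.663 ppm.
FC to add: 3.663 − 0.4 = 3.263 mg/L as Cl₂.
Cl₂ equivalent: 3.263 mg/L × 526,000 L = 1716 g.
Product at 75.4% available Cl: 1716 / 0.754 = 2276 g.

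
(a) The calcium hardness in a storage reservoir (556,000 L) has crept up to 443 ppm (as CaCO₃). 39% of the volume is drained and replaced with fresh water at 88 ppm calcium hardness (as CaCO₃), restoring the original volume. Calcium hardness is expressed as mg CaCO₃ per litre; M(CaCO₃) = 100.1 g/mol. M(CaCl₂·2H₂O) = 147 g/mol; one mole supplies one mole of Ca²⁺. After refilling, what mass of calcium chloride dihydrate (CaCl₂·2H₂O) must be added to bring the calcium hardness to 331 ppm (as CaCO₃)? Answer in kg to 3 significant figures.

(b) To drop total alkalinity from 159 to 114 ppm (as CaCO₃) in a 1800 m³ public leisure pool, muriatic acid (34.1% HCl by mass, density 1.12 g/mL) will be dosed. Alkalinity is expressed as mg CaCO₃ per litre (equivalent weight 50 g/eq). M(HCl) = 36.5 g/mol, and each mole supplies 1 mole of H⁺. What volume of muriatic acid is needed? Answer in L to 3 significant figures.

(a) 21.6 kg; (b) 155 L

(a) After draining 39% and refilling: 443 × 0.61 + 88 × 0.39 = 304.55 ppm.
(a) Deficit to target: 331 − 304.55 = 26.45 mg/L.
(a) As CaCO₃: 26.45 mg/L × 556,000 L = 14,710 g; ÷ 100.1 = 146.9 mol Ca²⁺.
(a) Mass: 146.9 × 147 = 21,600 g.

(b) Volume: 1800 m³ = 1,800,000 L.
(b) Alkalinity to neutralize: (159 − 114) = 45 mg/L as CaCO₃ × 1,800,000 L = 81,000 g as CaCO₃.
(b) Equivalents of H⁺ required: 81,000 ÷ 50 g/eq = 1620 eq = 1620 mol HCl.
(b) Mass of HCl: 1620 × 36.5 = 59,130 g.
(b) Mass of 34.1% solution: 59,130 / 0.341 = 173,400 g.
(b) Volume: 173,400 g ÷ 1.12 g/mL = 154,800 mL.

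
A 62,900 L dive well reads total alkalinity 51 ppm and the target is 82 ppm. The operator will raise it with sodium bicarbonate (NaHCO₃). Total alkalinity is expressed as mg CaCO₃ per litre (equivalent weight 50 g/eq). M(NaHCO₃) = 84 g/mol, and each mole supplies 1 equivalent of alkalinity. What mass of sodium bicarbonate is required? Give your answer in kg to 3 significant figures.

3.28 kg

Alkalinity to add: (82 − 51) = 31 mg/L as CaCO₃ × 62,900 L = 1950 g as CaCO₃.
Equivalents: 1950 g ÷ 50 g/eq = 39 eq.
NaHCO₃ supplies 1 eq per mole → 39 mol.
Mass: 39 mol × 84 g/mol = 3276 g.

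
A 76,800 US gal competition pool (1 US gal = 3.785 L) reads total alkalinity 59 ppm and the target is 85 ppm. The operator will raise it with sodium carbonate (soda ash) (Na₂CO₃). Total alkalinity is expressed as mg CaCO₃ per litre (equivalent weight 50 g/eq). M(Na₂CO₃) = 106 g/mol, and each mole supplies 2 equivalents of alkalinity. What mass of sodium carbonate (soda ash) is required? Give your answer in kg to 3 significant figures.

8.01 kg

Volume: 76,800 US gal × 3.785 L/gal = 290,688 L.
Alkalinity to add: (85 − 59) = 26 mg/L as CaCO₃ × 290,688 L = 7558 g as CaCO₃.
Equivalents: 7558 g ÷ 50 g/eq = 151.2 eq.
Each mole of Na₂CO₃ supplies 2 eq, so 151.2 / 2 = 75.58 mol.
Mass: 75.58 mol × 106 g/mol = 8011 g.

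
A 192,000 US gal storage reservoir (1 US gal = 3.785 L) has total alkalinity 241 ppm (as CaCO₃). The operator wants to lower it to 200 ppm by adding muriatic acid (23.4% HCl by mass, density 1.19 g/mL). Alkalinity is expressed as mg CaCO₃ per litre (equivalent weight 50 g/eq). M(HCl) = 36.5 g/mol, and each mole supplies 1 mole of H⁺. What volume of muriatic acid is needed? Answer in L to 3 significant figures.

Volume: 192,000 US gal × 3.785 L/gal = 726,720 L.
Alkalinity to neutralize: (241 − 200) = 41 mg/L as CaCO₃ × 726,720 L = 29,800 g as CaCO₃.
Equivalents of H⁺ required: 29,800 ÷ 50 g/eq = 595.9 eq = 595.9 mol HCl.
Mass of HCl: 595.9 × 36.5 = 21,750 g.
Mass of 23.4% solution: 21,750 / 0.234 = 92,950 g.
Volume: 92,950 g ÷ 1.19 g/mL = 78,110 mL.

78.1 L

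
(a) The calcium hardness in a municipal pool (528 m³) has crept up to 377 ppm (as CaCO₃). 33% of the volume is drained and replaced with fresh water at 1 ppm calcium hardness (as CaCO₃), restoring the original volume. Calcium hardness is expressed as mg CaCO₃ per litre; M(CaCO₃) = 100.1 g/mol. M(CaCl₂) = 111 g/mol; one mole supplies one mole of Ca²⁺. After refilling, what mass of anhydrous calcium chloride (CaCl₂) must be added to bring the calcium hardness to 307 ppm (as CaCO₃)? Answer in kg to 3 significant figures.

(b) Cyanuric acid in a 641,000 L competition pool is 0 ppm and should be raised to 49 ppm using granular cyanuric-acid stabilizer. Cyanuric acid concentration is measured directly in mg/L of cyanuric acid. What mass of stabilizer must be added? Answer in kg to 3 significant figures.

(a) 31.7 kg; (b) 31.4 kg

(a) Volume: 528 m³ = 528,000 L.
(a) After draining 33% and refilling: 377 × 0.67 + 1 × 0.33 = 252.92 ppm.
(a) Deficit to target: 307 − 252.92 = 54.08 mg/L.
(a) As CaCO₃: 54.08 mg/L × 528,000 L = 28,550 g; ÷ 100.1 = 285.3 mol Ca²⁺.
(a) Mass: 285.3 × 111 = 31,660 g.

(b) CYA to add: (49 − 0) = 49 mg/L × 641,000 L = 31,410 g cyanuric acid.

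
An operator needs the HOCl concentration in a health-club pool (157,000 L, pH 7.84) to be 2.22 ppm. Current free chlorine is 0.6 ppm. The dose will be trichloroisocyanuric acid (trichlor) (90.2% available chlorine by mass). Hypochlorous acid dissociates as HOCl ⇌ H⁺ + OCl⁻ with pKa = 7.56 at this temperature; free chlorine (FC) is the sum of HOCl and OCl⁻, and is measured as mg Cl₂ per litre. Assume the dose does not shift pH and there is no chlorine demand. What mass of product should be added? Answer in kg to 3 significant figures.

[OCl⁻]/[HOCl] = 10^(pH − pKa) = 10^(7.84 − 7.56) = 1.905; fraction as HOCl = 1/(1 + 1.905) = 0.3442.
Free chlorine required for 2.22 ppm HOCl: 2.22 / 0.3442 = 6.45 ppm.
FC to add: 6.45 − 0.6 = 5.85 mg/L as Cl₂.
Cl₂ equivalent: 5.85 mg/L × 157,000 L = 918.5 g.
Product at 90.2% available Cl: 918.5 / 0.902 = 1018 g.

1.02 kg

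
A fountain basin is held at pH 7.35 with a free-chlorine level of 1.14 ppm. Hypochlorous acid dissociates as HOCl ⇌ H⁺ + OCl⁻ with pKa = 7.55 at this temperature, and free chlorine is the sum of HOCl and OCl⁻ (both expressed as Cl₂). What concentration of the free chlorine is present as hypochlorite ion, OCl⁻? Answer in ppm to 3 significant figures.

0.441 ppm

[OCl⁻]/[HOCl] = 10^(pH − pKa) = 10^(7.35 − 7.55) = 10^-0.20 = 0.631.
Fraction as HOCl = 1 / (1 + 0.631) = 0.6131.
OCl⁻ = (1 − 0.6131) × 1.14 ppm = 0.441 ppm.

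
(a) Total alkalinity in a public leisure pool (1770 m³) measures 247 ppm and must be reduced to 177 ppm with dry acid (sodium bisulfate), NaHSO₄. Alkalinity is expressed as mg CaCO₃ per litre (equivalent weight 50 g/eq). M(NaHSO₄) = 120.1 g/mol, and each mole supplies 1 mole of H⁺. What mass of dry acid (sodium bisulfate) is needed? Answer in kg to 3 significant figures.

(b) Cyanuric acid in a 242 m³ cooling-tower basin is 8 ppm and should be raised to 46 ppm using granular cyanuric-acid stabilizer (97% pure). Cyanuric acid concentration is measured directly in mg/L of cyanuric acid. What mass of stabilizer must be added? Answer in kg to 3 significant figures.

(a) 298 kg; (b) 9.48 kg

(a) Volume: 1770 m³ = 1,770,000 L.
(a) Alkalinity to neutralize: (247 − 177) = 70 mg/L as CaCO₃ × 1,770,000 L = 123,900 g as CaCO₃.
(a) Equivalents of H⁺ required: 123,900 ÷ 50 g/eq = 2478 eq = 2478 mol NaHSO₄.
(a) Mass of NaHSO₄: 2478 × 120.1 = 297,600 g.

(b) Volume: 242 m³ = 242,000 L.
(b) CYA to add: (46 − 8) = 38 mg/L × 242,000 L = 9196 g cyanuric acid.
(b) At 97% purity: 9196 / 0.97 = 9480 g product.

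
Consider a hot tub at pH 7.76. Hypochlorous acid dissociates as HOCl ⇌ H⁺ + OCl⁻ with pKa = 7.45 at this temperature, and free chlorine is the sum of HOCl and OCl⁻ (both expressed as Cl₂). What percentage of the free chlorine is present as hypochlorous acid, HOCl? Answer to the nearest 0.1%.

[OCl⁻]/[HOCl] = 10^(pH − pKa) = 10^(7.76 − 7.45) = 10^0.31 = 2.042.
Fraction as HOCl = 1 / (1 + 2.042) = 0.3288.

32.9%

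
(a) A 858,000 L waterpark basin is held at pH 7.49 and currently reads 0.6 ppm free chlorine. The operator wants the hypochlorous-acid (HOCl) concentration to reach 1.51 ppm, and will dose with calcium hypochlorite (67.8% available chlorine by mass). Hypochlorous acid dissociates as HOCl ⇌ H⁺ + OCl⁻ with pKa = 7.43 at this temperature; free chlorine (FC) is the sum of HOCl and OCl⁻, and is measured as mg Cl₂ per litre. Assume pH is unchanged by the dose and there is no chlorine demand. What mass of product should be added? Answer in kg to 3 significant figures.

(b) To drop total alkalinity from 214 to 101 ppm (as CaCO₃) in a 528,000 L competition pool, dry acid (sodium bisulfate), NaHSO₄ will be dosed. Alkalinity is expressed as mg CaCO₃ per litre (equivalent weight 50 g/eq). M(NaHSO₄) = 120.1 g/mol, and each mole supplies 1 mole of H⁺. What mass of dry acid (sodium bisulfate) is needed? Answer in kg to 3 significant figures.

(a) 3.35 kg; (b) 143 kg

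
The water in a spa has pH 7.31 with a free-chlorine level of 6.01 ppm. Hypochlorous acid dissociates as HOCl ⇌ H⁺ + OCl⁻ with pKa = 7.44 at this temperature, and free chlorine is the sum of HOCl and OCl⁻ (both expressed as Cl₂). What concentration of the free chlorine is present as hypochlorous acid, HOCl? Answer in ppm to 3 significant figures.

3.45 ppm

[OCl⁻]/[HOCl] = 10^(pH − pKa) = 10^(7.31 − 7.44) = 10^-0.13 = 0.7413.
Fraction as HOCl = 1 / (1 + 0.7413) = 0.5743.
HOCl = 0.5743 × 6.01 ppm = 3.451 ppm.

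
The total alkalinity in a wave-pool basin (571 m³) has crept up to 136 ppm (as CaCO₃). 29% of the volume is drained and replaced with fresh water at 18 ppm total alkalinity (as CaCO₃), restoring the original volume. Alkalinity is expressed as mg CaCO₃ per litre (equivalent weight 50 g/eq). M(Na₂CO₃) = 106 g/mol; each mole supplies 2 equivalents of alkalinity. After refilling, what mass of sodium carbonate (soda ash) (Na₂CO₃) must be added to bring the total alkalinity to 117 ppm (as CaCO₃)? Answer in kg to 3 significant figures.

9.21 kg

Volume: 571 m³ = 571,000 L.
After draining 29% and refilling: 136 × 0.71 + 18 × 0.29 = 101.78 ppm.
Deficit to target: 117 − 101.78 = 15.22 mg/L.
As CaCO₃: 15.22 mg/L × 571,000 L = 8691 g; ÷ 50 g/eq ÷ 2 = 86.91 mol Na₂CO₃.
Mass: 86.91 × 106 = 9212 g.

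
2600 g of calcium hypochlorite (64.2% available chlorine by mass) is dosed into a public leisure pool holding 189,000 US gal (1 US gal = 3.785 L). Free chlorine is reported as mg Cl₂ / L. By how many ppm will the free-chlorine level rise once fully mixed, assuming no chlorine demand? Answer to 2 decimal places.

Volume: 189,000 US gal × 3.785 L/gal = 715,365 L.
Available chlorine delivered: 2600 g × 0.642 = 1669 g as Cl₂.
Concentration rise: 1669 g / 715,365 L = 2.333 mg/L = 2.33 ppm.

2.33 ppm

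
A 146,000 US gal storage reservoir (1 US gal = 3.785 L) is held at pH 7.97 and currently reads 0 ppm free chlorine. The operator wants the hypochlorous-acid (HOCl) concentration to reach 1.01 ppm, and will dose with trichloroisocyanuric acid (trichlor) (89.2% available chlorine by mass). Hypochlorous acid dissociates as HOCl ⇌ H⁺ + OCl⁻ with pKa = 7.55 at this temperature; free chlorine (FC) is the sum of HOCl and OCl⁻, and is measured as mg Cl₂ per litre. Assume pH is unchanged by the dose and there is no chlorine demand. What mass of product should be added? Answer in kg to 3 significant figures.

2.27 kg

Volume: 146,000 US gal × 3.785 L/gal = 552,610 L.
[OCl⁻]/[HOCl] = 10^(pH − pKa) = 10^(7.97 − 7.55) = 2.63; fraction as HOCl = 1/(1 + 2.63) = 0.2755.
Free chlorine required for 1.01 ppm HOCl: 1.01 / 0.2755 = 3.667 ppm.
FC to add: 3.667 − 0 = 3.667 mg/L as Cl₂.
Cl₂ equivalent: 3.667 mg/L × 552,610 L = 2026 g.
Product at 89.2% available Cl: 2026 / 0.892 = 2272 g.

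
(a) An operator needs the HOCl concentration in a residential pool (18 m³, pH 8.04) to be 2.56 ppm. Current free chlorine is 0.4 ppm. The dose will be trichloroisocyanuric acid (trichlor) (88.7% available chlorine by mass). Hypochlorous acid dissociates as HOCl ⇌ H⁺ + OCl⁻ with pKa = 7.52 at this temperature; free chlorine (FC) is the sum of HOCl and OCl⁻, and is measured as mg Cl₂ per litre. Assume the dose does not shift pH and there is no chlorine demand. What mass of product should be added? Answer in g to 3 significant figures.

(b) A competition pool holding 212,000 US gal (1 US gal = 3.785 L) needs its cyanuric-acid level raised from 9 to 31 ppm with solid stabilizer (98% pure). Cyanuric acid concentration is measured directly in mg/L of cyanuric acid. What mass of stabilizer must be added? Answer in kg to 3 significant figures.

(a) Volume: 18 m³ = 18,000 L.
(a) [OCl⁻]/[HOCl] = 10^(pH − pKa) = 10^(8.04 − 7.52) = 3.311; fraction as HOCl = 1/(1 + 3.311) = 0.2319.
(a) Free chlorine required for 2.56 ppm HOCl: 2.56 / 0.2319 = 11.04 ppm.
(a) FC to add: 11.04 − 0.4 = 10.64 mg/L as Cl₂.
(a) Cl₂ equivalent: 10.64 mg/L × 18,000 L = 191.5 g.
(a) Product at 88.7% available Cl: 191.5 / 0.887 = 215.9 g.

(b) Volume: 212,000 US gal × 3.785 L/gal = 802,420 L.
(b) CYA to add: (31 − 9) = 22 mg/L × 802,420 L = 17,650 g cyanuric acid.
(b) At 98% purity: 17,650 / 0.98 = 18,010 g product.

(a) 216 g; (b) 18.0 kg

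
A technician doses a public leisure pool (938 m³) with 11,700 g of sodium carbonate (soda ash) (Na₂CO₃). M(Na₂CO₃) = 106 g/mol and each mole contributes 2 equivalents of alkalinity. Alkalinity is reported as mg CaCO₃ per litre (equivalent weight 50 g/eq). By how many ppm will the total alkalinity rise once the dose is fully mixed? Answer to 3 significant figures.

11.8 ppm

Volume: 938 m³ = 938,000 L.
Moles of Na₂CO₃: 11,700 g ÷ 106 g/mol = 110.4 mol → 220.8 eq of alkalinity.
As CaCO₃: 220.8 eq × 50 g/eq = 11,040 g.
Rise: 11,040 g / 938,000 L × 1000 = 11.77 mg/L.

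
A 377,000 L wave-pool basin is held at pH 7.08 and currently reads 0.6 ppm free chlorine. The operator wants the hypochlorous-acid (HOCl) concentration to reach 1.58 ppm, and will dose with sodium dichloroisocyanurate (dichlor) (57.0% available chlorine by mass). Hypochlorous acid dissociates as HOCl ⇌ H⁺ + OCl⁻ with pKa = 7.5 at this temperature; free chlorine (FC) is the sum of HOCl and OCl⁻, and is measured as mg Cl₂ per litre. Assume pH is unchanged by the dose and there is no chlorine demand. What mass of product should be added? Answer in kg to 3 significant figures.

1.05 kg

[OCl⁻]/[HOCl] = 10^(pH − pKa) = 10^(7.08 − 7.5) = 0.3802; fraction as HOCl = 1/(1 + 0.3802) = 0.7245.
Free chlorine required for 1.58 ppm HOCl: 1.58 / 0.7245 = 2.181 ppm.
FC to add: 2.181 − 0.6 = 1.581 mg/L as Cl₂.
Cl₂ equivalent: 1.581 mg/L × 377,000 L = 595.9 g.
Product at 57.0% available Cl: 595.9 / 0.57 = 1045 g.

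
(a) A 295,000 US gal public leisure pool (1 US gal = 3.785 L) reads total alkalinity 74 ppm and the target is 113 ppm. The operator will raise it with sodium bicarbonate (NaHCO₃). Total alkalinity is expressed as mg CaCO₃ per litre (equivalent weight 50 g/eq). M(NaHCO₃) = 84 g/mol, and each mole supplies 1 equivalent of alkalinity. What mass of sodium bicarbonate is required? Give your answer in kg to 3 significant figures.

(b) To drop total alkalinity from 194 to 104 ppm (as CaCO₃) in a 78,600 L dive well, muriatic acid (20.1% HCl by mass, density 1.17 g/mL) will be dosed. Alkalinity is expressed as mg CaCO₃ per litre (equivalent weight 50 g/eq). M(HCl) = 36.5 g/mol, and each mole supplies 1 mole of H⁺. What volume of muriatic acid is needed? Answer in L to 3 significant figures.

(a) Volume: 295,000 US gal × 3.785 L/gal = 1,116,575 L.
(a) Alkalinity to add: (113 − 74) = 39 mg/L as CaCO₃ × 1,116,575 L = 43,550 g as CaCO₃.
(a) Equivalents: 43,550 g ÷ 50 g/eq = 870.9 eq.
(a) NaHCO₃ supplies 1 eq per mole → 870.9 mol.
(a) Mass: 870.9 mol × 84 g/mol = 73,160 g.

(b) Alkalinity to neutralize: (194 − 104) = 90 mg/L as CaCO₃ × 78,600 L = 7074 g as CaCO₃.
(b) Equivalents of H⁺ required: 7074 ÷ 50 g/eq = 141.5 eq = 141.5 mol HCl.
(b) Mass of HCl: 141.5 × 36.5 = 5164 g.
(b) Mass of 20.1% solution: 5164 / 0.201 = 25,690 g.
(b) Volume: 25,690 g ÷ 1.17 g/mL = 21,960 mL.

(a) 73.2 kg; (b) 22.0 L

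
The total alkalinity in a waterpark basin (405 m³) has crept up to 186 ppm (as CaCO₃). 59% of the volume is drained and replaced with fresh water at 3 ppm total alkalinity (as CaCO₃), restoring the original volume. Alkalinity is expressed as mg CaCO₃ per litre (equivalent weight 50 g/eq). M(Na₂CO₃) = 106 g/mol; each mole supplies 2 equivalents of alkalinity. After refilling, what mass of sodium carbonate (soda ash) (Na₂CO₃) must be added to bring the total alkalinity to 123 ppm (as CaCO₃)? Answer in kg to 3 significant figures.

19.3 kg

Volume: 405 m³ = 405,000 L.
After draining 59% and refilling: 186 × 0.41 + 3 × 0.59 = 78.03 ppm.
Deficit to target: 123 − 78.03 = 44.97 mg/L.
As CaCO₃: 44.97 mg/L × 405,000 L = 18,210 g; ÷ 50 g/eq ÷ 2 = 182.1 mol Na₂CO₃.
Mass: 182.1 × 106 = 19,310 g.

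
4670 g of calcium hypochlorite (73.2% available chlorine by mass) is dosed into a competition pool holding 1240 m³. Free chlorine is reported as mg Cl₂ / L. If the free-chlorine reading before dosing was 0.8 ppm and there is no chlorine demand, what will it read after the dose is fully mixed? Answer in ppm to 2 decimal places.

Volume: 1240 m³ = 1,240,000 L.
Available chlorine delivered: 4670 g × 0.732 = 3418 g as Cl₂.
Concentration rise: 3418 g / 1,240,000 L = 2.757 mg/L = 2.76 ppm.
Final FC: 0.8 + 2.76 = 3.56 ppm.

3.56 ppm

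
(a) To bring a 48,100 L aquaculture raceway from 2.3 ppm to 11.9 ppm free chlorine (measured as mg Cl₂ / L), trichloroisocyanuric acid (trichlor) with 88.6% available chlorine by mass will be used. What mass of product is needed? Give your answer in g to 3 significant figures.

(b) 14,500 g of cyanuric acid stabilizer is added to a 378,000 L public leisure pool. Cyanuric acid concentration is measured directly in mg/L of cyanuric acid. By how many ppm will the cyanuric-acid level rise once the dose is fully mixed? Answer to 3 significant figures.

(a) 521 g; (b) 38.4 ppm

(a) Chlorine deficit: 11.9 − 2.3 = 9.6 ppm = 9.6 mg/L as Cl₂.
(a) Cl₂ equivalent needed: 9.6 mg/L × 48,100 L = 461,800 mg = 461.8 g.
(a) Product at 88.6% available chlorine: 461.8 / 0.886 = 521.2 g.

(b) Rise: 14,500 g / 378,000 L × 1000 = 38.36 mg/L.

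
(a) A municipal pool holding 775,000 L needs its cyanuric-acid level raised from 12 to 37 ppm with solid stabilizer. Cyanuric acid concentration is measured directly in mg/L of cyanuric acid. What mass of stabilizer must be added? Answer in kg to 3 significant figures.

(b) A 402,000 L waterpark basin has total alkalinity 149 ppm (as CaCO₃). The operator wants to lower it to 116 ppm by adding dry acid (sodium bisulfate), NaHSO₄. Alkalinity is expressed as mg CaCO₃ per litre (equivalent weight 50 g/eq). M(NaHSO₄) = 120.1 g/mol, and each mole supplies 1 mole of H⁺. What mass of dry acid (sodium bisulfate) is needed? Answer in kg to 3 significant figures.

(a) 19.4 kg; (b) 31.9 kg

(a) CYA to add: (37 − 12) = 25 mg/L × 775,000 L = 19,380 g cyanuric acid.

(b) Alkalinity to neutralize: (149 − 116) = 33 mg/L as CaCO₃ × 402,000 L = 13,270 g as CaCO₃.
(b) Equivalents of H⁺ required: 13,270 ÷ 50 g/eq = 265.3 eq = 265.3 mol NaHSO₄.
(b) Mass of NaHSO₄: 265.3 × 120.1 = 31,860 g.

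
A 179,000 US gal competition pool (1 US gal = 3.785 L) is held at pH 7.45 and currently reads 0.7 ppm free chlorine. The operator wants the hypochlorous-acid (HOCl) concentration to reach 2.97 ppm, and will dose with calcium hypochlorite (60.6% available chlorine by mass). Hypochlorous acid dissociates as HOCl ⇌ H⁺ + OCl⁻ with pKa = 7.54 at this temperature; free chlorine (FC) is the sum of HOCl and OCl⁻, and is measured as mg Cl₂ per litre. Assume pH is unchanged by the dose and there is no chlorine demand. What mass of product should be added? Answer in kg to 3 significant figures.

5.24 kg

Volume: 179,000 US gal × 3.785 L/gal = 677,515 L.
[OCl⁻]/[HOCl] = 10^(pH − pKa) = 10^(7.45 − 7.54) = 0.8128; fraction as HOCl = 1/(1 + 0.8128) = 0.5516.
Free chlorine required for 2.97 ppm HOCl: 2.97 / 0.5516 = 5.384 ppm.
FC to add: 5.384 − 0.7 = 4.684 mg/L as Cl₂.
Cl₂ equivalent: 4.684 mg/L × 677,515 L = 3174 g.
Product at 60.6% available Cl: 3174 / 0.606 = 5237 g.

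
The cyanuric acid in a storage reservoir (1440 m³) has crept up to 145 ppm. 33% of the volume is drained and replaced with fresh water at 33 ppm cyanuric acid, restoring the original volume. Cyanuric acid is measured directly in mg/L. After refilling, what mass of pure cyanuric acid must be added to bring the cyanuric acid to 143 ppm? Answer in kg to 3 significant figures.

Volume: 1440 m³ = 1,440,000 L.
After draining 33% and refilling: 145 × 0.67 + 33 × 0.33 = 108.04 ppm.
Deficit to target: 143 − 108.04 = 34.96 mg/L.
Mass: 34.96 mg/L × 1,440,000 L = 50,340 g cyanuric acid.

50.3 kg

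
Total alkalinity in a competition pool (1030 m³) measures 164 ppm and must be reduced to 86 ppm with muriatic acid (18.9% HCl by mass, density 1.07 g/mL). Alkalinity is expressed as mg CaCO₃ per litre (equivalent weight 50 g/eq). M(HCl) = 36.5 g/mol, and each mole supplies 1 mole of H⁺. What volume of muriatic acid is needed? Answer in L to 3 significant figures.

290 L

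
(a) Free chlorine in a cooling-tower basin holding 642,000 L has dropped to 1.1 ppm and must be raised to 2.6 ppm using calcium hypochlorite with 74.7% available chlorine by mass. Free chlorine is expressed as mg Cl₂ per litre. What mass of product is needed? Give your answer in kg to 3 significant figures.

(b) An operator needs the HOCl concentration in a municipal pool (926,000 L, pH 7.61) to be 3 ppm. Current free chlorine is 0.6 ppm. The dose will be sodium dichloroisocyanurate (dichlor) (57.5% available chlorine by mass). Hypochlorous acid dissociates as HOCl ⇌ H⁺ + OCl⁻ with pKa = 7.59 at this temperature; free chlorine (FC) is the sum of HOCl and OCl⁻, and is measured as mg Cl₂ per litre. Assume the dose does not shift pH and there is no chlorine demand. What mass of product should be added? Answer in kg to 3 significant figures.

(a) Chlorine deficit: 2.6 − 1.1 = 1.5 ppm = 1.5 mg/L as Cl₂.
(a) Cl₂ equivalent needed: 1.5 mg/L × 642,000 L = 963,000 mg = 963 g.
(a) Product at 74.7% available chlorine: 963 / 0.747 = 1289 g.

(b) [OCl⁻]/[HOCl] = 10^(pH − pKa) = 10^(7.61 − 7.59) = 1.047; fraction as HOCl = 1/(1 + 1.047) = 0.4885.
(b) Free chlorine required for 3 ppm HOCl: 3 / 0.4885 = 6.141 ppm.
(b) FC to add: 6.141 − 0.6 = 5.541 mg/L as Cl₂.
(b) Cl₂ equivalent: 5.541 mg/L × 926,000 L = 5131 g.
(b) Product at 57.5% available Cl: 5131 / 0.575 = 8924 g.

(a) 1.29 kg; (b) 8.92 kg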